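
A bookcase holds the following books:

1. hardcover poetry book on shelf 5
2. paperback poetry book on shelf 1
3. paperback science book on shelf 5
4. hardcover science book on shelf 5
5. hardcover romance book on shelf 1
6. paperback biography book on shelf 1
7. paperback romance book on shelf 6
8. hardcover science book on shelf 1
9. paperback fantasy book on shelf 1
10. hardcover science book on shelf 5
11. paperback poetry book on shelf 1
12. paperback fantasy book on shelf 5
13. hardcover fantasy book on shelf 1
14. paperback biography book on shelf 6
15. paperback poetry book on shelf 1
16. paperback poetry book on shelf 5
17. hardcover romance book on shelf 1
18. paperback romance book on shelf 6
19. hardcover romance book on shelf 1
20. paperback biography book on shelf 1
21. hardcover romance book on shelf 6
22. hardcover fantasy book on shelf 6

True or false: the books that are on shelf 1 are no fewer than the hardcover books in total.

True

There are 11 books on shelf 1.
There are 10 hardcover books.
The claim requires 11 ≥ 10, which holds.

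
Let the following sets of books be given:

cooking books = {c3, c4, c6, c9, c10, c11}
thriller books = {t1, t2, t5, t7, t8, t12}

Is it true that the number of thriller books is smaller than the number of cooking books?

thriller books: 6.
cooking books: 6.
The claim requires 6 < 6, which does not hold.

False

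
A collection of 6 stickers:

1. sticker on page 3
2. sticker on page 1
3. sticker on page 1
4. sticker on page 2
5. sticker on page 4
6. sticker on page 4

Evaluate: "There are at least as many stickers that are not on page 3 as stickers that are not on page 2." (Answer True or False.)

There are 5 stickers that are not on page 3.
There are 5 stickers that are not on page 2.
The claim requires 5 ≥ 5, which holds.

True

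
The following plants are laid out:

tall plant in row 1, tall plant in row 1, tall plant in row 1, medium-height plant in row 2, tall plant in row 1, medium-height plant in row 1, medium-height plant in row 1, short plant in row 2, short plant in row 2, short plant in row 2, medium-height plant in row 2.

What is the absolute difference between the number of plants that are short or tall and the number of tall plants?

plants that are short or tall: 7. tall plants: 4.
|7 − 4| = 7 − 4 = 3.

3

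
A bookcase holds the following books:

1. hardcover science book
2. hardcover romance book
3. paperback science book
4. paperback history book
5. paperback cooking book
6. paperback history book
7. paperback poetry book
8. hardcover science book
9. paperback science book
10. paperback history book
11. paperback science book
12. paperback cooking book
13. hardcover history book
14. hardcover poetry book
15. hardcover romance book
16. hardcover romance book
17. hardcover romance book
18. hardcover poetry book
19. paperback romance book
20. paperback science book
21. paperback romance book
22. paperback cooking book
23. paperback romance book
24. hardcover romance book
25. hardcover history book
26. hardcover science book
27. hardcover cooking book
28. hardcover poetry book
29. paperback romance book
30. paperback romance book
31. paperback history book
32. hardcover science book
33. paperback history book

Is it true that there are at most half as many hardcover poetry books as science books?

There are 3 hardcover poetry books.
There are 8 science books.
The claim requires 2 × 3 = 6 ≤ 8, which holds.

True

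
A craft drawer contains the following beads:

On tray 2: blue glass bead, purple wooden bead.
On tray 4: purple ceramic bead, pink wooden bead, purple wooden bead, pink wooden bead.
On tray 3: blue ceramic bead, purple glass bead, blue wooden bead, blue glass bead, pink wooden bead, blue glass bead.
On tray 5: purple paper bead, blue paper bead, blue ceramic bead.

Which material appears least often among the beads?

paper

Counts by material: wooden 6, glass 4, ceramic 3, paper 2.
The minimum is 2, held uniquely by paper.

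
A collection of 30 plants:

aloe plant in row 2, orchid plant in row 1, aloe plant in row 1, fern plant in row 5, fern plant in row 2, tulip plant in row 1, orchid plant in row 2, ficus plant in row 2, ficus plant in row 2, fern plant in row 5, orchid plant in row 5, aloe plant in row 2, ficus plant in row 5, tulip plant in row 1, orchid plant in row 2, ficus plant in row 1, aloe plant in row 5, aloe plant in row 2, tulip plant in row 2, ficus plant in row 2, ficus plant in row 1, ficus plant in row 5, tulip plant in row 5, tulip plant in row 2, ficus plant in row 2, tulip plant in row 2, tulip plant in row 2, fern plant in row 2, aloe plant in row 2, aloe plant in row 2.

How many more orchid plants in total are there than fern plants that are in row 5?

2

orchid plants: 4.
fern plants in row 5: 2.
4 − 2 = 2.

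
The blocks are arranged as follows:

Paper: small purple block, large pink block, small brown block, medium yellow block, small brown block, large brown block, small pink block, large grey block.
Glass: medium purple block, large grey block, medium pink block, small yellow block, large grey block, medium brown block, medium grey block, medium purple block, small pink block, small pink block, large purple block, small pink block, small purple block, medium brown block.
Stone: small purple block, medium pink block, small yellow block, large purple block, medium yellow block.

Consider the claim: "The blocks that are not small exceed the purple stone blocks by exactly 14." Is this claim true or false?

True

There are 16 blocks that are not small.
There are 2 purple stone blocks.
The claim requires 16 − 2 (= 14) to equal 14, which holds.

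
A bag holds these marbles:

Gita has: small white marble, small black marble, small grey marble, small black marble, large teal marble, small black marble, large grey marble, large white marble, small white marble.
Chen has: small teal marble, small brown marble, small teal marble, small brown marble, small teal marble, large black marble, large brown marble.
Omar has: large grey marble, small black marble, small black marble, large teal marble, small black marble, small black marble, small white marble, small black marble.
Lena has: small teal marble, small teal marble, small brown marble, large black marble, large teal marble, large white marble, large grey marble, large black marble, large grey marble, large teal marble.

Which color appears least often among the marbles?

brown

Counts by color: black 11, teal 9, white 5, grey 5, brown 4.
The minimum is 4, held uniquely by brown.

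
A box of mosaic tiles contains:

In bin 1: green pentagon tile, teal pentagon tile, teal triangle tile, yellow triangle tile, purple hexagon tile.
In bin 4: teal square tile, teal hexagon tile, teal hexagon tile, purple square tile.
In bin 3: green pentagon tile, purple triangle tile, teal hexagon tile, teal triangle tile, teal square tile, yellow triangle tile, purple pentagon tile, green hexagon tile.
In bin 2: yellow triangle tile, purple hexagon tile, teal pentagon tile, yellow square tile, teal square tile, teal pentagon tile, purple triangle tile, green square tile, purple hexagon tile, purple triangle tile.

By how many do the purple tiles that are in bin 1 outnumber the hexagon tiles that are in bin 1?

purple tiles in bin 1: 1.
hexagon tiles in bin 1: 1.
1 − 1 = 0.

0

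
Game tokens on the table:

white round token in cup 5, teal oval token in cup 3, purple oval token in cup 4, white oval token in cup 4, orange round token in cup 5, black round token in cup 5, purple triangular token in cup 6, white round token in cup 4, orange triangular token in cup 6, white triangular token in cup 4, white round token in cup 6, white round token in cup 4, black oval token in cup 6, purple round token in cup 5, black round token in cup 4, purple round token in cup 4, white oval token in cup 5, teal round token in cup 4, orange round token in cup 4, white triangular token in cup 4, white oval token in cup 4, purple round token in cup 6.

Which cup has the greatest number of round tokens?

cup 4

Counts by cup (restricted to round tokens): cup 4→6, cup 5→4, cup 6→2, cup 3→0.
The maximum is 6, held uniquely by cup 4.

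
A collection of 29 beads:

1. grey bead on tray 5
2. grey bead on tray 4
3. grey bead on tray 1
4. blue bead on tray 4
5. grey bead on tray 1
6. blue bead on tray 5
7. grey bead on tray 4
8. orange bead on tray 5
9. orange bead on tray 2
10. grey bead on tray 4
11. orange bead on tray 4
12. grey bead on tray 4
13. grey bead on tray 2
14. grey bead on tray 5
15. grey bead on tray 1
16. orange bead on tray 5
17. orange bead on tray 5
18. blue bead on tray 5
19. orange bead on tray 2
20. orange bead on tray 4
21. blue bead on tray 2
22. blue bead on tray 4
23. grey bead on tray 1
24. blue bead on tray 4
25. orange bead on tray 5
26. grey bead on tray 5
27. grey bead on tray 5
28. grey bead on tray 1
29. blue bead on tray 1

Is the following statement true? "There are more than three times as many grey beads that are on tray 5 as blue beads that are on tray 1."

True

There are 4 grey beads on tray 5.
There is 1 blue bead on tray 1.
The claim requires 4 > 3 × 1 = 3, which holds.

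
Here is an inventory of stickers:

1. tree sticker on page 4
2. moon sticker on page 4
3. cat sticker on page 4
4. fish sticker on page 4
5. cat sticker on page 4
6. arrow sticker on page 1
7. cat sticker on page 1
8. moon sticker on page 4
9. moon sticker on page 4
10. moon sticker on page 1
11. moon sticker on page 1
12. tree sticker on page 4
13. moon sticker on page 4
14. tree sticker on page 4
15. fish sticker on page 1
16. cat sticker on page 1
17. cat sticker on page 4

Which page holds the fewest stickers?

Counts by page: page 4→11, page 1→6.
The minimum is 6, held uniquely by page 1.

page 1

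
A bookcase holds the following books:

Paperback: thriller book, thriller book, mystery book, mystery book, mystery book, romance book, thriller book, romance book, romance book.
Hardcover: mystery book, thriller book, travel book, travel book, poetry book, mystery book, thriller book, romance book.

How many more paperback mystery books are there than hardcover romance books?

paperback mystery books: 3.
hardcover romance books: 1.
3 − 1 = 2.

2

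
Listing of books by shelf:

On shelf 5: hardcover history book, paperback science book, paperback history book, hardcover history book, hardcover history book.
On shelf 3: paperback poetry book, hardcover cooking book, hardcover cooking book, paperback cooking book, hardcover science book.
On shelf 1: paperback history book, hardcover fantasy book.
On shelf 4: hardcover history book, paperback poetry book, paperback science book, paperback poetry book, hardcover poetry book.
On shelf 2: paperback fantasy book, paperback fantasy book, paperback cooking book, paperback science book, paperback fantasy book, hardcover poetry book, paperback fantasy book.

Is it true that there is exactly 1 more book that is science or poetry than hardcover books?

False

There are 9 books that are science or poetry.
There are 10 hardcover books.
The claim requires 9 − 10 (= -1) to equal 1, which does not hold.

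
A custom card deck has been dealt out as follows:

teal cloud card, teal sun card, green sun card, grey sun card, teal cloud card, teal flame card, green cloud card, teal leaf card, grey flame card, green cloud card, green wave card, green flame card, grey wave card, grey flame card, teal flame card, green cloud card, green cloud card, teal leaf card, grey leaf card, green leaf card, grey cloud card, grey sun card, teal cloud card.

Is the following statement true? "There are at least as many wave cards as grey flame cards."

|wave cards| = 2.
|grey flame cards| = 2.
The claim requires 2 ≥ 2, which holds.

True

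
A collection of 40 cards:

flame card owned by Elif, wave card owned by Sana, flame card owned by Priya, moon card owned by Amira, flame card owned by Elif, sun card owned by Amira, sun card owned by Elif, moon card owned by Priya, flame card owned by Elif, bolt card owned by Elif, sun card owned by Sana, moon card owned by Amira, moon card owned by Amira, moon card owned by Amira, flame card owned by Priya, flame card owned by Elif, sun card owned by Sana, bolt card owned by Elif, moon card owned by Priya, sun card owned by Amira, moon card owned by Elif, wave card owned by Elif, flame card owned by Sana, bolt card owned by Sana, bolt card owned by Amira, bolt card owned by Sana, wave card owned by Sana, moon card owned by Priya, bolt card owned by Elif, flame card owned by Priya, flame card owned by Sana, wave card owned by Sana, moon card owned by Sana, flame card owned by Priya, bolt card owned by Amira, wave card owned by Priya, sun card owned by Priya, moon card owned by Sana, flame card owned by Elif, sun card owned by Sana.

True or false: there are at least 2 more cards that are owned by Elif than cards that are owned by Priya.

True

cards owned by Elif: 11.
cards owned by Priya: 9.
The claim requires 11 − 9 = 2 ≥ 2, which holds.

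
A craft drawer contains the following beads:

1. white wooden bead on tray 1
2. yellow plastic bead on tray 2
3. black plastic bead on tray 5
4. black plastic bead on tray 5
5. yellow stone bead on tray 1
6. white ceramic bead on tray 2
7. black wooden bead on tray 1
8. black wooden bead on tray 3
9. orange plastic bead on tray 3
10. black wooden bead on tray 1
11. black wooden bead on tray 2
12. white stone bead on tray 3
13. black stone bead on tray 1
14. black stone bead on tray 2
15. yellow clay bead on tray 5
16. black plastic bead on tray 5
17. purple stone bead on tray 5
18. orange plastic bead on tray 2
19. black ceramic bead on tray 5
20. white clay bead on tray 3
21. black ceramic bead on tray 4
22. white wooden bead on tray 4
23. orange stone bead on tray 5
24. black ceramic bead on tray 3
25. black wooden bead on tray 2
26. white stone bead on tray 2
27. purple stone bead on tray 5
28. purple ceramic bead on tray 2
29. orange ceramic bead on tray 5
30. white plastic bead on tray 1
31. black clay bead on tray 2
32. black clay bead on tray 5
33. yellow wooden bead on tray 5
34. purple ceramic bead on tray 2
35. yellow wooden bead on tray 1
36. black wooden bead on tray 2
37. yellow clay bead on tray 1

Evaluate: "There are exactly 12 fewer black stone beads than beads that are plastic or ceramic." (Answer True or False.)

True

black stone beads: 2.
beads that are plastic or ceramic: 14.
The claim requires 14 − 2 (= 12) to equal 12, which holds.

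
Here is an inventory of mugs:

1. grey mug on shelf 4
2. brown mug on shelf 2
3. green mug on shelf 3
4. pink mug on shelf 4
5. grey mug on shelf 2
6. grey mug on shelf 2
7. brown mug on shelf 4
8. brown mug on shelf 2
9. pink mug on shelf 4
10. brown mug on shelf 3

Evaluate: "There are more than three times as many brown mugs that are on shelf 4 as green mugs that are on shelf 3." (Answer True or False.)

False

There is 1 brown mug on shelf 4.
There is 1 green mug on shelf 3.
The claim requires 1 > 3 × 1 = 3, which does not hold.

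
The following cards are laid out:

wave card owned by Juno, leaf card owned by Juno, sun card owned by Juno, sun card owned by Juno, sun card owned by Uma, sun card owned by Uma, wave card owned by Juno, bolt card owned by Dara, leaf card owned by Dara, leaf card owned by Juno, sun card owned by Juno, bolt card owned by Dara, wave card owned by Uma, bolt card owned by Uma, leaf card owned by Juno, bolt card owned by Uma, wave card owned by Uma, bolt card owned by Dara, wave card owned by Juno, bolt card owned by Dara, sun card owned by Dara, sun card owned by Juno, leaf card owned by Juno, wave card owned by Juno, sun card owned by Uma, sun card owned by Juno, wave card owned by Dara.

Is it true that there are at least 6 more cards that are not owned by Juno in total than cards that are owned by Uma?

True

cards that are not owned by Juno: 14.
cards owned by Uma: 7.
The claim requires 14 − 7 = 7 ≥ 6, which holds.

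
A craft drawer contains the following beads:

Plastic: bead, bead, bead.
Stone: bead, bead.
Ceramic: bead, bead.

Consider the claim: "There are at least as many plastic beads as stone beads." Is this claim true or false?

True

plastic beads: 3.
stone beads: 2.
The claim requires 3 ≥ 2, which holds.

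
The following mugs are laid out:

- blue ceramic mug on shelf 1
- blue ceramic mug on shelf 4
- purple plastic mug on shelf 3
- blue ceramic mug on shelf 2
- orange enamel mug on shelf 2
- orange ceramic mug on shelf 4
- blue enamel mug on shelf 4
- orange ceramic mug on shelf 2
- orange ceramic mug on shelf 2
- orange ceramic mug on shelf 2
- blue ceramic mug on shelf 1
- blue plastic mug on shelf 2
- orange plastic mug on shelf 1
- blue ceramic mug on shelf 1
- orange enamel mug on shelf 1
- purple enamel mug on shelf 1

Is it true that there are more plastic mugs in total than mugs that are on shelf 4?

There are 3 plastic mugs.
There are 3 mugs on shelf 4.
The claim requires 3 > 3, which does not hold.

False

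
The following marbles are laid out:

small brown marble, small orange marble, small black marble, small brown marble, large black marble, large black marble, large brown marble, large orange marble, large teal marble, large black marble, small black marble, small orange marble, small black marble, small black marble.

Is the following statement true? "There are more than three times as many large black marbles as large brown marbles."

False

|large black marbles| = 3.
|large brown marbles| = 1.
The claim requires 3 > 3 × 1 = 3, which does not hold.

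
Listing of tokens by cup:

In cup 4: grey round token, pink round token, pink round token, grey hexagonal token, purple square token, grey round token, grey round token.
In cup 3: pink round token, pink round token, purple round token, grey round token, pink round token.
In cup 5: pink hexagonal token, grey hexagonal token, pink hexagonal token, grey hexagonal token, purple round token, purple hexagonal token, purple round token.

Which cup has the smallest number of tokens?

cup 3

Counts by cup: cup 4→7, cup 5→7, cup 3→5.
The minimum is 5, held uniquely by cup 3.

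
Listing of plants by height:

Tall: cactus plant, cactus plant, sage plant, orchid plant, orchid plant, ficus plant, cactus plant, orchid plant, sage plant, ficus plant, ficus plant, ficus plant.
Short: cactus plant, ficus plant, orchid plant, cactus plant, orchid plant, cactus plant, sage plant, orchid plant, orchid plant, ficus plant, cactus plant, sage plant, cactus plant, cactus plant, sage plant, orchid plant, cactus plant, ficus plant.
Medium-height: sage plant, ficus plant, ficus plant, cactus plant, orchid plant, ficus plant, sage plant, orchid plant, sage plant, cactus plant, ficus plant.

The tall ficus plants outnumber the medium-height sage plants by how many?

1

tall ficus plants: 4.
medium-height sage plants: 3.
4 − 3 = 1.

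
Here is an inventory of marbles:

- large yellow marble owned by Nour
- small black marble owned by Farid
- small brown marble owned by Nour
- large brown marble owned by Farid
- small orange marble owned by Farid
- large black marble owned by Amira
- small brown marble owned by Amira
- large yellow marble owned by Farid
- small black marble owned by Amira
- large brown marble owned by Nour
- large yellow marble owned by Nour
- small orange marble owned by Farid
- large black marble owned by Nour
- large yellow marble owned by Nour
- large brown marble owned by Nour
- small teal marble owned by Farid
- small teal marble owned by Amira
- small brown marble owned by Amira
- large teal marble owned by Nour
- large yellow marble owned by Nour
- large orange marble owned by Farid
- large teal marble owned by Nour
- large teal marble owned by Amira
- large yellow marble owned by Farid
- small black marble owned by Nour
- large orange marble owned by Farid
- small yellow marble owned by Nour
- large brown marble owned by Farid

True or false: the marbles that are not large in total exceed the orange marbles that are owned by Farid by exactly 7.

There are 11 marbles that are not large.
Count of orange marbles owned by Farid: 4.
The claim requires 11 − 4 (= 7) to equal 7, which holds.

True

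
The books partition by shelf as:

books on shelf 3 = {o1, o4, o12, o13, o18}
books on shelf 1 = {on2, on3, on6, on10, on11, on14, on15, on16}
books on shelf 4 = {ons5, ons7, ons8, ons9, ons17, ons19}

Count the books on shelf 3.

5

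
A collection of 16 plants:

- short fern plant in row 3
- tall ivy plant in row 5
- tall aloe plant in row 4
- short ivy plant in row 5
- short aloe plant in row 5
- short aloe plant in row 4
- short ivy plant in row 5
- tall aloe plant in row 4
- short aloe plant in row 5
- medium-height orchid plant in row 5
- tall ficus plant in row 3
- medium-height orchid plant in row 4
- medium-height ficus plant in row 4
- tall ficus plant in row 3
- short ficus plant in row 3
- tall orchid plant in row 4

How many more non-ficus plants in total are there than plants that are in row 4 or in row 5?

0

non-ficus plants: 12.
plants in row 4 or in row 5: 12.
12 − 12 = 0.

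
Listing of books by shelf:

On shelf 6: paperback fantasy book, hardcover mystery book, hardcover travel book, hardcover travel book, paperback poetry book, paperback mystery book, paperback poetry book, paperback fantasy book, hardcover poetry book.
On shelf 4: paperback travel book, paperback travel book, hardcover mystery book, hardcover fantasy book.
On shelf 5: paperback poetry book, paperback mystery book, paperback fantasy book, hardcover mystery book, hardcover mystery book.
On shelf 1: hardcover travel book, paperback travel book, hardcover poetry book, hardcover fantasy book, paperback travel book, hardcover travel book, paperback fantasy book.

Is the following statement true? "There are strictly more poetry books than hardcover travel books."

True

poetry books: 5.
hardcover travel books: 4.
The claim requires 5 > 4, which holds.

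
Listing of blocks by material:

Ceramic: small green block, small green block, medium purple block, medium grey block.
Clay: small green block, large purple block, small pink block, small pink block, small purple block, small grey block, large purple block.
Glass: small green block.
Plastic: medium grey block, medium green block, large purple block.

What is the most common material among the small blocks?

clay

Counts by material (restricted to small blocks): clay 5, ceramic 2, glass 1.
The maximum is 5, held uniquely by clay.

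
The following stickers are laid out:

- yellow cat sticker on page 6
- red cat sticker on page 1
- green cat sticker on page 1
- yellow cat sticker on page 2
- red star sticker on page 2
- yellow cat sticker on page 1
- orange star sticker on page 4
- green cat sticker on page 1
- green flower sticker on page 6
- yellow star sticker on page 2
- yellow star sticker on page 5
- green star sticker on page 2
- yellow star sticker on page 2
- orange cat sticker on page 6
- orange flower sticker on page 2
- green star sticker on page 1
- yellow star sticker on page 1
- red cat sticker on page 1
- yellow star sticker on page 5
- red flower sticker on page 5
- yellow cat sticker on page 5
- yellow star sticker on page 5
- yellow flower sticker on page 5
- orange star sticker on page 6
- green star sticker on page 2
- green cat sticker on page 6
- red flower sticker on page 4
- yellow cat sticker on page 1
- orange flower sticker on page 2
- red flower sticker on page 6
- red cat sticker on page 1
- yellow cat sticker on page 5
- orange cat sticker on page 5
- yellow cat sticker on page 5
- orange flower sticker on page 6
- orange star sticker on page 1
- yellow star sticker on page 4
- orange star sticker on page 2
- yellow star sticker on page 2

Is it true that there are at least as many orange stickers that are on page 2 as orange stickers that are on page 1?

|orange stickers on page 2| = 3.
|orange stickers on page 1| = 1.
The claim requires 3 ≥ 1, which holds.

True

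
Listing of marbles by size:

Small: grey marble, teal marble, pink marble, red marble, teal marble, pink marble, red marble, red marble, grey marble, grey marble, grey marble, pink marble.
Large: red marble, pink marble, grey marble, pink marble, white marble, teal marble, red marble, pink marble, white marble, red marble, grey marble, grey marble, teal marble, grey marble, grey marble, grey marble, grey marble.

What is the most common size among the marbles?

Counts by size: large 17, small 12.
The maximum is 17, held uniquely by large.

large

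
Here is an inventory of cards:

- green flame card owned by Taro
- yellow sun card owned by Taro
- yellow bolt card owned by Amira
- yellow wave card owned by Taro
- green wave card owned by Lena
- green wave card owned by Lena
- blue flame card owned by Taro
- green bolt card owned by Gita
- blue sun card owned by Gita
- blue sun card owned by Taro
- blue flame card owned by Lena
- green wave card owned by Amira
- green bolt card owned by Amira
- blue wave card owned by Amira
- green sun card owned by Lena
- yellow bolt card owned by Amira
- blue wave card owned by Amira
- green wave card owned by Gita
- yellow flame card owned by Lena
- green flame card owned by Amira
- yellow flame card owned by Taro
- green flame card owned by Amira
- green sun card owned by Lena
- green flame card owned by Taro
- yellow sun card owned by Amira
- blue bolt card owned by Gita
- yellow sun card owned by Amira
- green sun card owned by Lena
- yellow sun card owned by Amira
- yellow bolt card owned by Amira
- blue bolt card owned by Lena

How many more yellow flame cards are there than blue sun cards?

0

yellow flame cards: 2.
blue sun cards: 2.
2 − 2 = 0.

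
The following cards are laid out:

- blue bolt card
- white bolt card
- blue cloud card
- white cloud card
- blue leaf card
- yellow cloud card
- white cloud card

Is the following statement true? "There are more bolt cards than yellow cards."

There are 2 bolt cards.
There is 1 yellow card.
The claim requires 2 > 1, which holds.

True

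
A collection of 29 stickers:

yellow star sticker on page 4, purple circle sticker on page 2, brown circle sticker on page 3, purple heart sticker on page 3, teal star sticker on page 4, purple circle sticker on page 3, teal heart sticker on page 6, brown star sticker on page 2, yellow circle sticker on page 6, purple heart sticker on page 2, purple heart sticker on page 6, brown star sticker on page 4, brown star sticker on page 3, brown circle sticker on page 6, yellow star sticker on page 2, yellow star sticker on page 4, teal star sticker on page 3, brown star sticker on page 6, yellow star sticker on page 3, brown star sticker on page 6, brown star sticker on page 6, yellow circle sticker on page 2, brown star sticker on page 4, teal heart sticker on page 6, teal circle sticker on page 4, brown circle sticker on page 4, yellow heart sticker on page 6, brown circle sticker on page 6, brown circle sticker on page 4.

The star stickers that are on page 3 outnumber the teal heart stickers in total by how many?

star stickers on page 3: 3.
teal heart stickers: 2.
3 − 2 = 1.

1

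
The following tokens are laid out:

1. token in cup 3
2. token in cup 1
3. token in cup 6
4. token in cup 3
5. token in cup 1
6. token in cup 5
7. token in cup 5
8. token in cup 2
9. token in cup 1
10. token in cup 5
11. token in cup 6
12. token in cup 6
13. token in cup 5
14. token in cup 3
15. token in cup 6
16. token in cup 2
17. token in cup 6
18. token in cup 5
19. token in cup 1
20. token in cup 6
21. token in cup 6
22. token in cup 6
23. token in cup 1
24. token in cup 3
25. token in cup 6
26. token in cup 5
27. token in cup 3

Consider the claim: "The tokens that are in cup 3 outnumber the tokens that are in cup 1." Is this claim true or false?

|tokens in cup 3| = 5.
|tokens in cup 1| = 5.
The claim requires 5 > 5, which does not hold.

False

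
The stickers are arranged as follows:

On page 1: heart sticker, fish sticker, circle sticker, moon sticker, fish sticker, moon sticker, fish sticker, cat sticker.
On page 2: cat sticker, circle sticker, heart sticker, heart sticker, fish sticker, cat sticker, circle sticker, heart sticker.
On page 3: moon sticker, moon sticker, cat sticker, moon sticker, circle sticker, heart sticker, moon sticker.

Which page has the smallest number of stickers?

page 3

Counts by page: page 2→8, page 1→8, page 3→7.
The minimum is 7, held uniquely by page 3.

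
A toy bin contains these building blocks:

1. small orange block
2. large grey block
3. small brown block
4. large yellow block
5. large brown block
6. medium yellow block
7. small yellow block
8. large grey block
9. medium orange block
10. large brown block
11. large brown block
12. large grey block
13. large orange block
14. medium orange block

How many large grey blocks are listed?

3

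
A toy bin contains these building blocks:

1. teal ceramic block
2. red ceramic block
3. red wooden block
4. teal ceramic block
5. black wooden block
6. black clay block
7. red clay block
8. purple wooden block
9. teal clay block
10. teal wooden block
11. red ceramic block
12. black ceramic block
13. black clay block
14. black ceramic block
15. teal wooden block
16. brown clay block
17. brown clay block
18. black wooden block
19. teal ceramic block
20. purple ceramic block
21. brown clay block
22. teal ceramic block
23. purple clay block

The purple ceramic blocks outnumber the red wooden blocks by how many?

purple ceramic blocks: 1.
red wooden blocks: 1.
1 − 1 = 0.

0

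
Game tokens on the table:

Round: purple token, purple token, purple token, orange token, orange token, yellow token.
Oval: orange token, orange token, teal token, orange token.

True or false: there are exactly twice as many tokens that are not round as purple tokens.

tokens that are not round: 4.
purple tokens: 3.
The claim requires 4 = 2 × 3 = 6, which does not hold.

False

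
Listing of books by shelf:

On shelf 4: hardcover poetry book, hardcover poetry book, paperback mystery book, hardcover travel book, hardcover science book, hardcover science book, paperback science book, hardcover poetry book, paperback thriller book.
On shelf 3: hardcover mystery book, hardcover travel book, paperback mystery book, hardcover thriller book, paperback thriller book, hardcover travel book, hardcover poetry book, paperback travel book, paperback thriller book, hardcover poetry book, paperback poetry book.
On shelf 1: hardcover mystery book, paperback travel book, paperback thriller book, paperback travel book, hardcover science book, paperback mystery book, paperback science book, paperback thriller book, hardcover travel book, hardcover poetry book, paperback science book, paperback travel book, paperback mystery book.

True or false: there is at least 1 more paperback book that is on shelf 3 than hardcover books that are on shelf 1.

There are 5 paperback books on shelf 3.
There are 4 hardcover books on shelf 1.
The claim requires 5 − 4 = 1 ≥ 1, which holds.

True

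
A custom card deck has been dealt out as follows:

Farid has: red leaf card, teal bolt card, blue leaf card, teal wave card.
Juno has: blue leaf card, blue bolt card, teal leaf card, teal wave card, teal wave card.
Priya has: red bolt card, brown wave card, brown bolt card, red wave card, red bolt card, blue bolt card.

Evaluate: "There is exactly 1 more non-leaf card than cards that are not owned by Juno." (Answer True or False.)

There are 11 non-leaf cards.
Count of cards that are not owned by Juno: 10.
The claim requires 11 − 10 (= 1) to equal 1, which holds.

True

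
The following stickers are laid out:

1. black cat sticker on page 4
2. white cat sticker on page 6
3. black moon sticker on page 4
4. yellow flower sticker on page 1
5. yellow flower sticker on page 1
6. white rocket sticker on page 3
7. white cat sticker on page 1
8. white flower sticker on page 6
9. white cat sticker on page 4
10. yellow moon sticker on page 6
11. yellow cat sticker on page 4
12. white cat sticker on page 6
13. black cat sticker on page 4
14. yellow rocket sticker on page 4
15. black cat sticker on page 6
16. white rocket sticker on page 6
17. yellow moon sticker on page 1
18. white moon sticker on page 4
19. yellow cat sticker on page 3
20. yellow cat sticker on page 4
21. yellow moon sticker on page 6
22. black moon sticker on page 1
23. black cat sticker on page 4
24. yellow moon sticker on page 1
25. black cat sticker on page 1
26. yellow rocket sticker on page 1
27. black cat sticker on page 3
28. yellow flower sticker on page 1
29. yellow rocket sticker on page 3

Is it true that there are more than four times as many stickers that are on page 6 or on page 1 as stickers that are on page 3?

|stickers on page 6 or on page 1| = 16.
|stickers on page 3| = 4.
The claim requires 16 > 4 × 4 = 16, which does not hold.

False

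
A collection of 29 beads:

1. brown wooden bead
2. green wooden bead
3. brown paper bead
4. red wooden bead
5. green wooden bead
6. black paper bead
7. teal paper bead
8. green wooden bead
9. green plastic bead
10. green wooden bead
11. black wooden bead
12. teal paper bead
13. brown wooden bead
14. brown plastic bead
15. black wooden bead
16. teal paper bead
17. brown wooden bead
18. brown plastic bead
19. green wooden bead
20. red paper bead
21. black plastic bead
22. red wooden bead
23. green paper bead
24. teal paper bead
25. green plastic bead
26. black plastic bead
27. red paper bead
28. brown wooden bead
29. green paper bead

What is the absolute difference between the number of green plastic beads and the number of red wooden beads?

green plastic beads: 2. red wooden beads: 2.
|2 − 2| = 2 − 2 = 0.

0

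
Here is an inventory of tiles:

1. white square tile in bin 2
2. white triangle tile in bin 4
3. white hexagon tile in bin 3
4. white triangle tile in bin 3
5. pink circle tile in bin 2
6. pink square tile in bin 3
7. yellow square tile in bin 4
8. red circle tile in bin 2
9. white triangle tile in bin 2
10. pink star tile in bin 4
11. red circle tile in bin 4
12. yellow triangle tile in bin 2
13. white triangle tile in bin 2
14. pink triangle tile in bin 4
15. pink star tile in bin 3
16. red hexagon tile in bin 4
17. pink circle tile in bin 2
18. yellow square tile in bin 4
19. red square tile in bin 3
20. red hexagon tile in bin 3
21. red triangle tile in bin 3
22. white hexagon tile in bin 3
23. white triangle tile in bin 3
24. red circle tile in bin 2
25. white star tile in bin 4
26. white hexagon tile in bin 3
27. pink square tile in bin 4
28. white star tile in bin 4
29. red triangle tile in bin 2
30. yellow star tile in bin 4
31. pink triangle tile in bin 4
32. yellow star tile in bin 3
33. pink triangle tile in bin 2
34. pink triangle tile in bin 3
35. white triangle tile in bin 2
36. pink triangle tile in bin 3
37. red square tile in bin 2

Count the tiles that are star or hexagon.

11

hexagon: 5; star: 6; together 5 + 6 = 11.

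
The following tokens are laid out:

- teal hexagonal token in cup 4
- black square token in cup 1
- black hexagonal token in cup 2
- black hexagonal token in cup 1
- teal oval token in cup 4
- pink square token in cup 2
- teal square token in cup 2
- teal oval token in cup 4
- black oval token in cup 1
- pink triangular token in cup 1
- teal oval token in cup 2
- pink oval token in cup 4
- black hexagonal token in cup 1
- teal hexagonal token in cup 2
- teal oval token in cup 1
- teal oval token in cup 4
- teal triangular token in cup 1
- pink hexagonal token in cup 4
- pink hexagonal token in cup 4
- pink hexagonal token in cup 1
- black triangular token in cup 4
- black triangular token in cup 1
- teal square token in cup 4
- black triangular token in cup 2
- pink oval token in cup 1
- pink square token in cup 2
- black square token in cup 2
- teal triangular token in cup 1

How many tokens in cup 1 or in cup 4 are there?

in cup 1: 11; in cup 4: 9; together 11 + 9 = 20.

20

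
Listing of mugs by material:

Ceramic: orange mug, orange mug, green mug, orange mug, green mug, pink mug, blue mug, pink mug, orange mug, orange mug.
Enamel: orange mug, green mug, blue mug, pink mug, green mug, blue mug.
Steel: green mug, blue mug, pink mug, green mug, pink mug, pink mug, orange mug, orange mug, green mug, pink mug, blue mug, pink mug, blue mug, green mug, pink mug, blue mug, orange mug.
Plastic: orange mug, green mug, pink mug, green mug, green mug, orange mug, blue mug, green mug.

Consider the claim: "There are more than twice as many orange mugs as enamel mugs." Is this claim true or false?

There are 11 orange mugs.
There are 6 enamel mugs.
The claim requires 11 > 2 × 6 = 12, which does not hold.

False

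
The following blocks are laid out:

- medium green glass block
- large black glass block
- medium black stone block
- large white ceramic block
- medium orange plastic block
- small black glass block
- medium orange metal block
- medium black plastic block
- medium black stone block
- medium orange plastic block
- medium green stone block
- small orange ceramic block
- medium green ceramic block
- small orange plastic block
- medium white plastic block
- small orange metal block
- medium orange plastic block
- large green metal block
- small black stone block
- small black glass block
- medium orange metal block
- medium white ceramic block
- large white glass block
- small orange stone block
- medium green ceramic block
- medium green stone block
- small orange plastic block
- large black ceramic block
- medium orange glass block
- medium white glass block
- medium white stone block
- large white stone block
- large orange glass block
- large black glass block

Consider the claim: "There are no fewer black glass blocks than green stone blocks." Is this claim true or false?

True

|black glass blocks| = 4.
|green stone blocks| = 2.
The claim requires 4 ≥ 2, which holds.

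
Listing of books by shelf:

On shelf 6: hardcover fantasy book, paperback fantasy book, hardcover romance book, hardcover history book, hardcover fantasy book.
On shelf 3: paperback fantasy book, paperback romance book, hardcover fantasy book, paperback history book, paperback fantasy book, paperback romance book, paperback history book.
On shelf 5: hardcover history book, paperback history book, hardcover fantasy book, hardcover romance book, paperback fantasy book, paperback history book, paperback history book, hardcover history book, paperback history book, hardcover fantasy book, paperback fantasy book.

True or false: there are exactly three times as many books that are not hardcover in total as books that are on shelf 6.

|books that are not hardcover| = 13.
|books on shelf 6| = 5.
The claim requires 13 = 3 × 5 = 15, which does not hold.

False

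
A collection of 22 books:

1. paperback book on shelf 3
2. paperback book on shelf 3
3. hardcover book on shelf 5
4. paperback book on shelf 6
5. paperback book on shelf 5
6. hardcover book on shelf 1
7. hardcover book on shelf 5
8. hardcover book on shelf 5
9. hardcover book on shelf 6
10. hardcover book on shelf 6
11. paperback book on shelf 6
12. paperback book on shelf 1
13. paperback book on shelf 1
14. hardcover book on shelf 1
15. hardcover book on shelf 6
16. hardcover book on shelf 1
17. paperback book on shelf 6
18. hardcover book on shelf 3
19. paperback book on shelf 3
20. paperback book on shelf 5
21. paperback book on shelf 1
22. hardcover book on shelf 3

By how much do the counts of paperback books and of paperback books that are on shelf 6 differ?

8

paperback books: 11. paperback books on shelf 6: 3.
|11 − 3| = 11 − 3 = 8.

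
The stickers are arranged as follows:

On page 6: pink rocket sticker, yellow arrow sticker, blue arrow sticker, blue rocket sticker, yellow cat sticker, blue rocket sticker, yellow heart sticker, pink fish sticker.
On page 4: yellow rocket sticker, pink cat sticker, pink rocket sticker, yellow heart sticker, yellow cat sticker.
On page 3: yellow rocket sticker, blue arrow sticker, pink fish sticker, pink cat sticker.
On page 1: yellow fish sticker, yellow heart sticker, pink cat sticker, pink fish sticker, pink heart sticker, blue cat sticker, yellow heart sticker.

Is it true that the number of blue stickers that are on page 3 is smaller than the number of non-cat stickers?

blue stickers on page 3: 1.
non-cat stickers: 18.
The claim requires 1 < 18, which holds.

True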